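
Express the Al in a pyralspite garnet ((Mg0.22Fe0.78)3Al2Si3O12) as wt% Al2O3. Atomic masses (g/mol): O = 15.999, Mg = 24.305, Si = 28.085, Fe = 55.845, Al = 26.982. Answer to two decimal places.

Formula mass = 476.926 g/mol.
2 Al → 1.0000 mol Al2O3 per formula unit; M(Al2O3) = 101.961, so Al2O3 mass = 101.961 g.
101.961/476.926 × 100 = 21.38 wt%.

21.38 wt%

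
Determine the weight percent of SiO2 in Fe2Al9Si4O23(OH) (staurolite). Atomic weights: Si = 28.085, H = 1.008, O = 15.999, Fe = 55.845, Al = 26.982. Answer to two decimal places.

M(Fe2Al9Si4O23(OH)) = 851.852 g/mol; M(SiO2) = 60.083 g/mol.
Moles SiO2 per formula unit = 4 Si ÷ 1 = 4.0000.
SiO2 fraction = (4.0000 × 60.083) / 851.852 = 240.332/851.852 = 0.2821.

28.21 wt%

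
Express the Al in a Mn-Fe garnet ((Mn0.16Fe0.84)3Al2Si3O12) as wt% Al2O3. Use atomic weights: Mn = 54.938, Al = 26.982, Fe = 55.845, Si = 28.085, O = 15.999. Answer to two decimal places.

20.50 wt%

Formula mass = 497.307 g/mol.
2 Al → 1.0000 mol Al2O3 per formula unit; M(Al2O3) = 101.961, so Al2O3 mass = 101.961 g.
101.961/497.307 × 100 = 20.50 wt%.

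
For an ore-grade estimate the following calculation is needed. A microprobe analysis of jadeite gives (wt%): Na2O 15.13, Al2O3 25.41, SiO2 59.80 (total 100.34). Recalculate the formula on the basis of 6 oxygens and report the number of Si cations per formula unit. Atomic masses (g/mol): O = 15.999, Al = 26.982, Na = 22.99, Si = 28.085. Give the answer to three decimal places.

2.002 Si apfu

Na2O: 15.13/61.979 = 0.24411 mol → 0.48822 mol Na, 0.24411 mol O.
Al2O3: 25.41/101.961 = 0.24921 mol → 0.49842 mol Al, 0.74763 mol O.
SiO2: 59.80/60.083 = 0.99529 mol → 0.99529 mol Si, 1.99058 mol O.
Total oxygen = 2.98232 mol. Normalization factor = 6/2.98232 = 2.01186.
Si per 6 O = 0.99529 × 2.01186 = 2.002.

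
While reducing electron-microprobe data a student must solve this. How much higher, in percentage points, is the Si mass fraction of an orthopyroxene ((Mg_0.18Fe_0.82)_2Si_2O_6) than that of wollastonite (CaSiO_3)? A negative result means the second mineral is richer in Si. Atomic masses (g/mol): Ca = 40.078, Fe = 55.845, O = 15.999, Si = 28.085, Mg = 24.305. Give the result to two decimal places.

-1.93 percentage points

Si in (Mg_0.18Fe_0.82)_2Si_2O_6: molar mass 252.500 g/mol; 2×28.085 = 56.170 g → 22.25 wt%.
Si in CaSiO_3: molar mass 116.160 g/mol; 1×28.085 = 28.085 g → 24.18 wt%.
Difference = 22.25 − 24.18 = -1.93 percentage points.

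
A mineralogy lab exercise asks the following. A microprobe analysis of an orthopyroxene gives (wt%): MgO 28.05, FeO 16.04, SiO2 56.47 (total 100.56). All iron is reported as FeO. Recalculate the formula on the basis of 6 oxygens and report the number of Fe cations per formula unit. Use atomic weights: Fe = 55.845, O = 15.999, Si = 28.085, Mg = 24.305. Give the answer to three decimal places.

MgO (M=40.304): mol = 0.69596; Mg = 0.69596, O = 0.69596.
FeO (M=71.844): mol = 0.22326; Fe = 0.22326, O = 0.22326.
SiO2 (M=60.083): mol = 0.93987; Si = 0.93987, O = 1.87974.
ΣO = 2.79896; factor = 6/ΣO = 2.14365.
Fe apfu = 0.22326 × 2.14365 = 0.479.

0.479 Fe apfu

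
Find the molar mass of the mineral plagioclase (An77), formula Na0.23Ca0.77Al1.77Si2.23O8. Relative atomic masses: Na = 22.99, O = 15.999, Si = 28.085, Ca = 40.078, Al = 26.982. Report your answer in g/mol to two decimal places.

M = 0.23(22.99) + 0.77(40.078) + 1.77(26.982) + 2.23(28.085) + 8(15.999)

274.53 g/mol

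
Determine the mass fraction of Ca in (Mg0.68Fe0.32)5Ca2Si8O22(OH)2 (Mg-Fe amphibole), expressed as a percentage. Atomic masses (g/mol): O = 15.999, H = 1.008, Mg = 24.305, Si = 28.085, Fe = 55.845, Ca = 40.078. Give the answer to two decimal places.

9.29 wt%

Formula mass = 3.40*24.305 + 1.60*55.845 + 2*40.078 + 8*28.085 + 24*15.999 + 2*1.008 = 862.817 g/mol, of which 80.156 g is Ca.
So Ca makes up 80.156/862.817 = 0.0929 of the mass, i.e. 9.29%.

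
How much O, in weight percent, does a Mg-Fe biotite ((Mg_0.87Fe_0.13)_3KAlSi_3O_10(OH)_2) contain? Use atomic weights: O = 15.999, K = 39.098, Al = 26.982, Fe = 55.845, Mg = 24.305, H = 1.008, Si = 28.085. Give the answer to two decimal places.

44.69 weight percent

Formula mass = 2.61×24.305 + 0.39×55.845 + 1×39.098 + 1×26.982 + 3×28.085 + 12×15.999 + 2×1.008 = 429.555 g/mol, of which 191.988 g is O.
So O makes up 191.988/429.555 = 0.4469 of the mass, i.e. 44.69%.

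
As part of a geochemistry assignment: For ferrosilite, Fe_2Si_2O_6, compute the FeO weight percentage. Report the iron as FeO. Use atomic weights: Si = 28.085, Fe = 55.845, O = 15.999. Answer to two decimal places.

54.46 wt%

Formula mass = 263.854 g/mol.
2 Fe → 2.0000 mol FeO per formula unit; M(FeO) = 71.844, so FeO mass = 143.688 g.
143.688/263.854 × 100 = 54.46 wt%.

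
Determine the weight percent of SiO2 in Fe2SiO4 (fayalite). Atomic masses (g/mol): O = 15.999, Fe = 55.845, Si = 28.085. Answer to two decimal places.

29.49 wt%

Formula mass = 203.771 g/mol.
1 Si → 1.0000 mol SiO2 per formula unit; M(SiO2) = 60.083, so SiO2 mass = 60.083 g.
60.083/203.771 × 100 = 29.49 wt%.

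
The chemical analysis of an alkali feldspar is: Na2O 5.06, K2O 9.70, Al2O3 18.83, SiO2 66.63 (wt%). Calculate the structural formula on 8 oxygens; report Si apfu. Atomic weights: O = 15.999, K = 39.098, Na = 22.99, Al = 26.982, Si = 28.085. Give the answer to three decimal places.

Na2O (M=61.979): mol = 0.08164; Na = 0.16328, O = 0.08164.
K2O (M=94.195): mol = 0.10298; K = 0.20596, O = 0.10298.
Al2O3 (M=101.961): mol = 0.18468; Al = 0.36936, O = 0.55404.
SiO2 (M=60.083): mol = 1.10897; Si = 1.10897, O = 2.21794.
ΣO = 2.95660; factor = 8/ΣO = 2.70581.
Si apfu = 1.10897 × 2.70581 = 3.001.

3.001 Si apfu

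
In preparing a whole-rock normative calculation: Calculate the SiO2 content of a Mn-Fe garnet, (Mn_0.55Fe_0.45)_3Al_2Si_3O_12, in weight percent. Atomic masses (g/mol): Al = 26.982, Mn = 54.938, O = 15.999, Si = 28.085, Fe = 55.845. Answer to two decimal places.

Formula mass = 496.245 g/mol.
3 Si → 3.0000 mol SiO2 per formula unit; M(SiO2) = 60.083, so SiO2 mass = 180.249 g.
180.249/496.245 × 100 = 36.32 wt%.

36.32 wt%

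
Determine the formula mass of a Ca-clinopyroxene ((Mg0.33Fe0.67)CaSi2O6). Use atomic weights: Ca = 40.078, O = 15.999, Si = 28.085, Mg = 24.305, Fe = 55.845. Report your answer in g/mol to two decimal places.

237.68 g/mol

The formula mass is the sum 0.33*24.305 + 0.67*55.845 + 1*40.078 + 2*28.085 + 6*15.999.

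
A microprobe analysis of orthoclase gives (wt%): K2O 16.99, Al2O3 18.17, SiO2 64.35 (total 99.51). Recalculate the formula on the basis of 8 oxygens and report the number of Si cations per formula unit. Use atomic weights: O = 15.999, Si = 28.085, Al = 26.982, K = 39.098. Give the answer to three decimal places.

K2O (M=94.195): mol = 0.18037; K = 0.36074, O = 0.18037.
Al2O3 (M=101.961): mol = 0.17821; Al = 0.35642, O = 0.53463.
SiO2 (M=60.083): mol = 1.07102; Si = 1.07102, O = 2.14204.
ΣO = 2.85704; factor = 8/ΣO = 2.80010.
Si apfu = 1.07102 × 2.80010 = 2.999.

2.999 Si apfu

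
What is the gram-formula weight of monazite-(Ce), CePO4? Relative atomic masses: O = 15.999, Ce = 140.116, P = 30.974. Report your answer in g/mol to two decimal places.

The formula mass is the sum 1×140.116 + 1×30.974 + 4×15.999.

235.09 g/mol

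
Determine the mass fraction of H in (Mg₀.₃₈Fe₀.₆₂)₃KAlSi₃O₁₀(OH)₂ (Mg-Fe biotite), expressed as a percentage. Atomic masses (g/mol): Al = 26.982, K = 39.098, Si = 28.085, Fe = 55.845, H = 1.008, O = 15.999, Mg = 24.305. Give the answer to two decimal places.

M((Mg₀.₃₈Fe₀.₆₂)₃KAlSi₃O₁₀(OH)₂) = 475.918 g/mol.
H contributes 2 × 1.008 = 2.016 g per mole.
2.016/475.918 = 0.0042 → 0.42%.

0.42 weight percent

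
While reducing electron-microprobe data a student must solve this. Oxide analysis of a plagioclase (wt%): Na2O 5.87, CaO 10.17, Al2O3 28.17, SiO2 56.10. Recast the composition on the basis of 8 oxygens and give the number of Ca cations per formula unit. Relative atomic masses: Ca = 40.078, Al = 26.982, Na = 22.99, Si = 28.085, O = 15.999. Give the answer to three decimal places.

Na2O (M=61.979): mol = 0.09471; Na = 0.18942, O = 0.09471.
CaO (M=56.077): mol = 0.18136; Ca = 0.18136, O = 0.18136.
Al2O3 (M=101.961): mol = 0.27628; Al = 0.55256, O = 0.82884.
SiO2 (M=60.083): mol = 0.93371; Si = 0.93371, O = 1.86742.
ΣO = 2.97233; factor = 8/ΣO = 2.69149.
Ca apfu = 0.18136 × 2.69149 = 0.488.

0.488 Ca apfu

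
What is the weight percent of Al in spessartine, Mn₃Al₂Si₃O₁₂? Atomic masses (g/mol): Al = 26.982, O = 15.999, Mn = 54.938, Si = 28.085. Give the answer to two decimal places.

Formula mass = 3·54.938 + 2·26.982 + 3·28.085 + 12·15.999 = 495.021 g/mol, of which 53.964 g is Al.
So Al makes up 53.964/495.021 = 0.1090 of the mass, i.e. 10.90%.

10.90 weight percent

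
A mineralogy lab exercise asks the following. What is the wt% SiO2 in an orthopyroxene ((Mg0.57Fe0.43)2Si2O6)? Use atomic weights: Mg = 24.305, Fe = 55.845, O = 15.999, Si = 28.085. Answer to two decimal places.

M((Mg0.57Fe0.43)2Si2O6) = 227.898 g/mol; M(SiO2) = 60.083 g/mol.
Moles SiO2 per formula unit = 2 Si ÷ 1 = 2.0000.
SiO2 fraction = (2.0000 × 60.083) / 227.898 = 120.166/227.898 = 0.5273.

52.73 wt%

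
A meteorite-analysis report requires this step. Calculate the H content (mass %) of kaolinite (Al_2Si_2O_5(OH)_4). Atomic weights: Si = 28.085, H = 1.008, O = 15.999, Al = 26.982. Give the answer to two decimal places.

M(Al_2Si_2O_5(OH)_4) = 258.157 g/mol.
H contributes 4 × 1.008 = 4.032 g per mole.
4.032/258.157 = 0.0156 → 1.56%.

1.56 mass %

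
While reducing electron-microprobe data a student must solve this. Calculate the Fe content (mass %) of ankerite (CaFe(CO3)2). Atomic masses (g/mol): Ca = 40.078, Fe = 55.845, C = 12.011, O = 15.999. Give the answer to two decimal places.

Formula mass = 1*40.078 + 1*55.845 + 2*12.011 + 6*15.999 = 215.939 g/mol, of which 55.845 g is Fe.
So Fe makes up 55.845/215.939 = 0.2586 of the mass, i.e. 25.86%.

25.86 mass %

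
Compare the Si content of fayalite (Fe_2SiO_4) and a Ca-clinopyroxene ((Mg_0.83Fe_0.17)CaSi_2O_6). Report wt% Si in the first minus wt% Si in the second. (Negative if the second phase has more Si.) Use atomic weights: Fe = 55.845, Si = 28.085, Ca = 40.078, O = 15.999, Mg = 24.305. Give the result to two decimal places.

M(Fe_2SiO_4) = 203.771 g/mol, so wt% Si = 28.085/203.771 × 100 = 13.78%.
M((Mg_0.83Fe_0.17)CaSi_2O_6) = 221.909 g/mol, so wt% Si = 56.170/221.909 × 100 = 25.31%.
13.78 − 25.31 = -11.53 pp.

-11.53 percentage points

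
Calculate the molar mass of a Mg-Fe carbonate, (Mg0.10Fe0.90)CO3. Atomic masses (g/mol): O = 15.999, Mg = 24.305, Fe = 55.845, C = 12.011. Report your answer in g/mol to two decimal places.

M = 0.10×24.305 + 0.90×55.845 + 1×12.011 + 3×15.999

112.70 g/mol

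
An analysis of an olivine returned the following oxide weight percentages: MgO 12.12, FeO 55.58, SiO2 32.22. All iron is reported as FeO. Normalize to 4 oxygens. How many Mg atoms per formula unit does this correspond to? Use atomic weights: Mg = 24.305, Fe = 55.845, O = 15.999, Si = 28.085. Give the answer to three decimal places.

0.560 Mg apfu

MgO: 12.12/40.304 = 0.30071 mol → 0.30071 mol Mg, 0.30071 mol O.
FeO: 55.58/71.844 = 0.77362 mol → 0.77362 mol Fe, 0.77362 mol O.
SiO2: 32.22/60.083 = 0.53626 mol → 0.53626 mol Si, 1.07252 mol O.
Total oxygen = 2.14685 mol. Normalization factor = 4/2.14685 = 1.86319.
Mg per 4 O = 0.30071 × 1.86319 = 0.560.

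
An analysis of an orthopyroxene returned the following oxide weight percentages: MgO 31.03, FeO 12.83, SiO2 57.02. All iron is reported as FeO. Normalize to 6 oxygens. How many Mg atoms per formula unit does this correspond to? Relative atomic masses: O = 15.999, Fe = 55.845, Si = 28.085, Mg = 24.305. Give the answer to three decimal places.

MgO: 31.03/40.304 = 0.76990 mol → 0.76990 mol Mg, 0.76990 mol O.
FeO: 12.83/71.844 = 0.17858 mol → 0.17858 mol Fe, 0.17858 mol O.
SiO2: 57.02/60.083 = 0.94902 mol → 0.94902 mol Si, 1.89804 mol O.
Total oxygen = 2.84652 mol. Normalization factor = 6/2.84652 = 2.10784.
Mg per 6 O = 0.76990 × 2.10784 = 1.623.

1.623 Mg apfu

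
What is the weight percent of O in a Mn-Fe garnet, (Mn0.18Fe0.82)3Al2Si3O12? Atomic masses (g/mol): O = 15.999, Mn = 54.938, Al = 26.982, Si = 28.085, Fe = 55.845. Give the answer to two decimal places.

Molar mass of (Mn0.18Fe0.82)3Al2Si3O12: 0.54×54.938 + 2.46×55.845 + 2×26.982 + 3×28.085 + 12×15.999 = 497.252 g/mol.
Mass of O per formula unit: 12 × 15.999 = 191.988 g.
Weight fraction O = 191.988 / 497.252 = 0.3861.

38.61 mass %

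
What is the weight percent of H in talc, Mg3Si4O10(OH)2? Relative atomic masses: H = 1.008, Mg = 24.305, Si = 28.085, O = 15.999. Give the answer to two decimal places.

0.53 weight percent

Molar mass of Mg3Si4O10(OH)2: 3*24.305 + 4*28.085 + 12*15.999 + 2*1.008 = 379.259 g/mol.
Mass of H per formula unit: 2 × 1.008 = 2.016 g.
Weight fraction H = 2.016 / 379.259 = 0.0053.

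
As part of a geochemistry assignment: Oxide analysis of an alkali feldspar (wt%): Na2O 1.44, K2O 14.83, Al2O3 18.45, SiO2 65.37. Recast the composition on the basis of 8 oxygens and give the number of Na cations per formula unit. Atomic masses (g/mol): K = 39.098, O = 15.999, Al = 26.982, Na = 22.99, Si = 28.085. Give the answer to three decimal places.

0.128 Na apfu

Na2O: 1.44/61.979 = 0.02323 mol → 0.04646 mol Na, 0.02323 mol O.
K2O: 14.83/94.195 = 0.15744 mol → 0.31488 mol K, 0.15744 mol O.
Al2O3: 18.45/101.961 = 0.18095 mol → 0.36190 mol Al, 0.54285 mol O.
SiO2: 65.37/60.083 = 1.08799 mol → 1.08799 mol Si, 2.17598 mol O.
Total oxygen = 2.89950 mol. Normalization factor = 8/2.89950 = 2.75910.
Na per 8 O = 0.04646 × 2.75910 = 0.128.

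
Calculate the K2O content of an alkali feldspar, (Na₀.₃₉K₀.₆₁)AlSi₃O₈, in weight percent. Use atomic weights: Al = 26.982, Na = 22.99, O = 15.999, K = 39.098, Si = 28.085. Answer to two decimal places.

10.56 wt%

Molar mass of (Na₀.₃₉K₀.₆₁)AlSi₃O₈ = 0.39*22.99 + 0.61*39.098 + 1*26.982 + 3*28.085 + 8*15.999 = 272.045 g/mol.
Each formula unit contains 0.61 K, equivalent to 0.61/2 = 0.3050 mol K2O.
M(K2O) = 2×39.098 + 1×15.999 = 94.195 g/mol.
Mass of K2O per formula unit = 0.3050 × 94.195 = 28.729 g.
K2O wt% = 28.729 / 272.045 × 100 = 10.56%.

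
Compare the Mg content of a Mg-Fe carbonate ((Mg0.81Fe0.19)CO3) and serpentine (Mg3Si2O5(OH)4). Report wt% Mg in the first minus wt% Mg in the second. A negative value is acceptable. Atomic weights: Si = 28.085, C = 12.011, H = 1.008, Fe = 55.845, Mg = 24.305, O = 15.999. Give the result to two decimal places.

M((Mg0.81Fe0.19)CO3) = 90.306 g/mol, so wt% Mg = 19.687/90.306 × 100 = 21.80%.
M(Mg3Si2O5(OH)4) = 277.108 g/mol, so wt% Mg = 72.915/277.108 × 100 = 26.31%.
21.80 − 26.31 = -4.51 pp.

-4.51 percentage points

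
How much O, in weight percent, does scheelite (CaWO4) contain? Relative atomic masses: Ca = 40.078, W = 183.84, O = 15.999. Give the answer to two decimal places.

22.23 weight percent

M(CaWO4) = 287.914 g/mol.
O contributes 4 × 15.999 = 63.996 g per mole.
63.996/287.914 = 0.2223 → 22.23%.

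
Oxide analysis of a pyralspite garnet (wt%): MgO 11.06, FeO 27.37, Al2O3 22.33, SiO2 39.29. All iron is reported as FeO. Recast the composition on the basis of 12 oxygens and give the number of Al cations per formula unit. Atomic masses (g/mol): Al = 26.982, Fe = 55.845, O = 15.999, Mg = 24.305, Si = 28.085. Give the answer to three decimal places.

2.006 Al apfu

MgO: 11.06/40.304 = 0.27441 mol → 0.27441 mol Mg, 0.27441 mol O.
FeO: 27.37/71.844 = 0.38096 mol → 0.38096 mol Fe, 0.38096 mol O.
Al2O3: 22.33/101.961 = 0.21901 mol → 0.43802 mol Al, 0.65703 mol O.
SiO2: 39.29/60.083 = 0.65393 mol → 0.65393 mol Si, 1.30786 mol O.
Total oxygen = 2.62026 mol. Normalization factor = 12/2.62026 = 4.57970.
Al per 12 O = 0.43802 × 4.57970 = 2.006.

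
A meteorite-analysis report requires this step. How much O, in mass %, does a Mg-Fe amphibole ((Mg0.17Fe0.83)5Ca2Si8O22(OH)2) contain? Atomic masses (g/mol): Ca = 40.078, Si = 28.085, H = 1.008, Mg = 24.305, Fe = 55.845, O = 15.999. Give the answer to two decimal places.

M((Mg0.17Fe0.83)5Ca2Si8O22(OH)2) = 943.244 g/mol.
O contributes 24 × 15.999 = 383.976 g per mole.
383.976/943.244 = 0.4071 → 40.71%.

40.71 mass %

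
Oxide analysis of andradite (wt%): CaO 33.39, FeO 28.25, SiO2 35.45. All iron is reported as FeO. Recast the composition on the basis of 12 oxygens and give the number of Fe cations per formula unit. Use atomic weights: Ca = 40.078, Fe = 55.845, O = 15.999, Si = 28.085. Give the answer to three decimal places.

2.176 Fe apfu

33.39 wt% CaO ÷ 56.077 g/mol = 0.59543 mol, giving 0.59543 Ca and 0.59543 O.
28.25 wt% FeO ÷ 71.844 g/mol = 0.39321 mol, giving 0.39321 Fe and 0.39321 O.
35.45 wt% SiO2 ÷ 60.083 g/mol = 0.59002 mol, giving 0.59002 Si and 1.18004 O.
Oxygen sums to 2.16868; scaling by 12/2.16868 = 5.53332 puts the formula on 12 O.
Fe: 0.39321 × 5.53332 = 2.176 atoms per formula unit.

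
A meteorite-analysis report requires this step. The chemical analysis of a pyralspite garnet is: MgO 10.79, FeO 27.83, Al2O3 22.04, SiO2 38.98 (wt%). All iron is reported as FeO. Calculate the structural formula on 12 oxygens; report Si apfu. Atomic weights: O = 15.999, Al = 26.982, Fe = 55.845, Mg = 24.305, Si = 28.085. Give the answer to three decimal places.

2.993 Si apfu

MgO: 10.79/40.304 = 0.26772 mol → 0.26772 mol Mg, 0.26772 mol O.
FeO: 27.83/71.844 = 0.38737 mol → 0.38737 mol Fe, 0.38737 mol O.
Al2O3: 22.04/101.961 = 0.21616 mol → 0.43232 mol Al, 0.64848 mol O.
SiO2: 38.98/60.083 = 0.64877 mol → 0.64877 mol Si, 1.29754 mol O.
Total oxygen = 2.60111 mol. Normalization factor = 12/2.60111 = 4.61342.
Si per 12 O = 0.64877 × 4.61342 = 2.993.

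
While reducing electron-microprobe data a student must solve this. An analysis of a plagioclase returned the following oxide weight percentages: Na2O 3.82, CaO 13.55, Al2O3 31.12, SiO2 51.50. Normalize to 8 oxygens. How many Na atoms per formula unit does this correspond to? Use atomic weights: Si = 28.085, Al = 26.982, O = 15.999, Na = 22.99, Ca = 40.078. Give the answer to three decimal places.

0.336 Na apfu

Na2O (M=61.979): mol = 0.06163; Na = 0.12326, O = 0.06163.
CaO (M=56.077): mol = 0.24163; Ca = 0.24163, O = 0.24163.
Al2O3 (M=101.961): mol = 0.30521; Al = 0.61042, O = 0.91563.
SiO2 (M=60.083): mol = 0.85715; Si = 0.85715, O = 1.71430.
ΣO = 2.93319; factor = 8/ΣO = 2.72741.
Na apfu = 0.12326 × 2.72741 = 0.336.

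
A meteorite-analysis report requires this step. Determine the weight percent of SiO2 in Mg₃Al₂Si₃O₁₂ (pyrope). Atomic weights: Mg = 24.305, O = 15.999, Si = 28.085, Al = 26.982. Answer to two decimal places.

M(Mg₃Al₂Si₃O₁₂) = 403.122 g/mol; M(SiO2) = 60.083 g/mol.
Moles SiO2 per formula unit = 3 Si ÷ 1 = 3.0000.
SiO2 fraction = (3.0000 × 60.083) / 403.122 = 180.249/403.122 = 0.4471.

44.71 wt%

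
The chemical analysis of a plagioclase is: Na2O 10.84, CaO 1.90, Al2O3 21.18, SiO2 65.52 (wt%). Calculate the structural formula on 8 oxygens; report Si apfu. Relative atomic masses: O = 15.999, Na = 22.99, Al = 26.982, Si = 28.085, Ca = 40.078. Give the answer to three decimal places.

2.895 Si apfu

10.84 wt% Na2O ÷ 61.979 g/mol = 0.17490 mol, giving 0.34980 Na and 0.17490 O.
1.90 wt% CaO ÷ 56.077 g/mol = 0.03388 mol, giving 0.03388 Ca and 0.03388 O.
21.18 wt% Al2O3 ÷ 101.961 g/mol = 0.20773 mol, giving 0.41546 Al and 0.62319 O.
65.52 wt% SiO2 ÷ 60.083 g/mol = 1.09049 mol, giving 1.09049 Si and 2.18098 O.
Oxygen sums to 3.01295; scaling by 8/3.01295 = 2.65521 puts the formula on 8 O.
Si: 1.09049 × 2.65521 = 2.895 atoms per formula unit.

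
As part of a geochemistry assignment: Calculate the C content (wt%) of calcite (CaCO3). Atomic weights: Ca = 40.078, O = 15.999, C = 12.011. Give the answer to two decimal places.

M(CaCO3) = 100.086 g/mol.
C contributes 1 × 12.011 = 12.011 g per mole.
12.011/100.086 = 0.1200 → 12.00%.

12.00 wt%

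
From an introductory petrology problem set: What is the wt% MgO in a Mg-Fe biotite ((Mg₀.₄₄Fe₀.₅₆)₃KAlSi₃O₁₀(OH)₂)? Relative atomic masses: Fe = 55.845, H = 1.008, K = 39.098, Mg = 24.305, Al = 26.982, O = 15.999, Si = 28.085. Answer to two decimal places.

11.31 wt%

Molar mass of (Mg₀.₄₄Fe₀.₅₆)₃KAlSi₃O₁₀(OH)₂ = 1.32×24.305 + 1.68×55.845 + 1×39.098 + 1×26.982 + 3×28.085 + 12×15.999 + 2×1.008 = 470.241 g/mol.
Each formula unit contains 1.32 Mg, equivalent to 1.32/1 = 1.3200 mol MgO.
M(MgO) = 1×24.305 + 1×15.999 = 40.304 g/mol.
Mass of MgO per formula unit = 1.3200 × 40.304 = 53.201 g.
MgO wt% = 53.201 / 470.241 × 100 = 11.31%.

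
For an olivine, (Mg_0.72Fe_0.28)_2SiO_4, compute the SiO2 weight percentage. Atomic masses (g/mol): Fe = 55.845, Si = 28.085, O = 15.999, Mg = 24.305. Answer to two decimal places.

Molar mass of (Mg_0.72Fe_0.28)_2SiO_4 = 1.44×24.305 + 0.56×55.845 + 1×28.085 + 4×15.999 = 158.353 g/mol.
Each formula unit contains 1 Si, equivalent to 1/1 = 1.0000 mol SiO2.
M(SiO2) = 1×28.085 + 2×15.999 = 60.083 g/mol.
Mass of SiO2 per formula unit = 1.0000 × 60.083 = 60.083 g.
SiO2 wt% = 60.083 / 158.353 × 100 = 37.94%.

37.94 wt%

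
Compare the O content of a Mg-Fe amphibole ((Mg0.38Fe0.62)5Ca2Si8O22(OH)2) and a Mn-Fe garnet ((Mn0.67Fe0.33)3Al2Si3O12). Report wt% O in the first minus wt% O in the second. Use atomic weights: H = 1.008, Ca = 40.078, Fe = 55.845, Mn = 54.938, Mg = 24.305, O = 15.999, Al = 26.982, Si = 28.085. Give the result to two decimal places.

O in (Mg0.38Fe0.62)5Ca2Si8O22(OH)2: molar mass 910.127 g/mol; 24×15.999 = 383.976 g → 42.19 wt%.
O in (Mn0.67Fe0.33)3Al2Si3O12: molar mass 495.919 g/mol; 12×15.999 = 191.988 g → 38.71 wt%.
Difference = 42.19 − 38.71 = 3.48 percentage points.

3.48 percentage points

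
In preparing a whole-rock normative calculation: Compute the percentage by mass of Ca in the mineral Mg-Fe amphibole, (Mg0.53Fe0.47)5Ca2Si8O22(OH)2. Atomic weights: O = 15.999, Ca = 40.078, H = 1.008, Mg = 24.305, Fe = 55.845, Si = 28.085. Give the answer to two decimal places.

Formula mass = 2.65·24.305 + 2.35·55.845 + 2·40.078 + 8·28.085 + 24·15.999 + 2·1.008 = 886.472 g/mol, of which 80.156 g is Ca.
So Ca makes up 80.156/886.472 = 0.0904 of the mass, i.e. 9.04%.

9.04 wt%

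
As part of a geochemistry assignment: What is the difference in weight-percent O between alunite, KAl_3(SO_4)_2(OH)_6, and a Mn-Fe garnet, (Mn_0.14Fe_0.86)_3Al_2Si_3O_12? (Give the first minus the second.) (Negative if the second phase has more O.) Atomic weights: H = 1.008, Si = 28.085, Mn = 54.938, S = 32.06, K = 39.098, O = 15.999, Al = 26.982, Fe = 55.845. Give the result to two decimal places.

O in KAl_3(SO_4)_2(OH)_6: molar mass 414.198 g/mol; 14×15.999 = 223.986 g → 54.08 wt%.
O in (Mn_0.14Fe_0.86)_3Al_2Si_3O_12: molar mass 497.361 g/mol; 12×15.999 = 191.988 g → 38.60 wt%.
Difference = 54.08 − 38.60 = 15.48 percentage points.

15.48 percentage points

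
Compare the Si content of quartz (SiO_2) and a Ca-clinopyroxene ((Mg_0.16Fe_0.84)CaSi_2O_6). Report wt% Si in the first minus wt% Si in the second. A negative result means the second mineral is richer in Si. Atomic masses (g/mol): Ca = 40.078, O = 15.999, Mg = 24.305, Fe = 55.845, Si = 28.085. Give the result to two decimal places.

M(SiO_2) = 60.083 g/mol, so wt% Si = 28.085/60.083 × 100 = 46.74%.
M((Mg_0.16Fe_0.84)CaSi_2O_6) = 243.041 g/mol, so wt% Si = 56.170/243.041 × 100 = 23.11%.
46.74 − 23.11 = 23.63 pp.

23.63 percentage points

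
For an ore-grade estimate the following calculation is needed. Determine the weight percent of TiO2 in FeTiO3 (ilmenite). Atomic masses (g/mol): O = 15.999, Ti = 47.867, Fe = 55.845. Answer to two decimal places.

M(FeTiO3) = 151.709 g/mol; M(TiO2) = 79.865 g/mol.
Moles TiO2 per formula unit = 1 Ti ÷ 1 = 1.0000.
TiO2 fraction = (1.0000 × 79.865) / 151.709 = 79.865/151.709 = 0.5264.

52.64 wt%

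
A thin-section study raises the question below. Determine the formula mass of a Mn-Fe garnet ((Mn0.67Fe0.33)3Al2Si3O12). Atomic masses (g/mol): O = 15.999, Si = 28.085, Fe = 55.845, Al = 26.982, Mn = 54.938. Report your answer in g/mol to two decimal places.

495.92 g/mol

M = 2.01·54.938 + 0.99·55.845 + 2·26.982 + 3·28.085 + 12·15.999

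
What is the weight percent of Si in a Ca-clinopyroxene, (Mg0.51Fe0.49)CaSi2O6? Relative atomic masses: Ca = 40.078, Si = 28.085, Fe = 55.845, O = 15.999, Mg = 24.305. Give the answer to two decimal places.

M((Mg0.51Fe0.49)CaSi2O6) = 232.002 g/mol.
Si contributes 2 × 28.085 = 56.170 g per mole.
56.170/232.002 = 0.2421 → 24.21%.

24.21 mass %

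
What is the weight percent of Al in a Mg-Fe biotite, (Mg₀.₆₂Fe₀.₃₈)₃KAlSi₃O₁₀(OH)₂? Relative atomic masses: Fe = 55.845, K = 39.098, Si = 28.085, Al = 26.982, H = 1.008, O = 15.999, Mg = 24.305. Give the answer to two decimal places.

5.95 weight percent

Molar mass of (Mg₀.₆₂Fe₀.₃₈)₃KAlSi₃O₁₀(OH)₂: 1.86·24.305 + 1.14·55.845 + 1·39.098 + 1·26.982 + 3·28.085 + 12·15.999 + 2·1.008 = 453.210 g/mol.
Mass of Al per formula unit: 1 × 26.982 = 26.982 g.
Weight fraction Al = 26.982 / 453.210 = 0.0595.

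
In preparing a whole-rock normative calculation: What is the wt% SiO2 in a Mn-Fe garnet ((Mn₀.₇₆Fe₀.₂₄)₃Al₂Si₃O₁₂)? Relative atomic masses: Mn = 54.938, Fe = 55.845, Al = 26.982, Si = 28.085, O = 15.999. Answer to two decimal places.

36.36 wt%

Molar mass of (Mn₀.₇₆Fe₀.₂₄)₃Al₂Si₃O₁₂ = 2.28*54.938 + 0.72*55.845 + 2*26.982 + 3*28.085 + 12*15.999 = 495.674 g/mol.
Each formula unit contains 3 Si, equivalent to 3/1 = 3.0000 mol SiO2.
M(SiO2) = 1×28.085 + 2×15.999 = 60.083 g/mol.
Mass of SiO2 per formula unit = 3.0000 × 60.083 = 180.249 g.
SiO2 wt% = 180.249 / 495.674 × 100 = 36.36%.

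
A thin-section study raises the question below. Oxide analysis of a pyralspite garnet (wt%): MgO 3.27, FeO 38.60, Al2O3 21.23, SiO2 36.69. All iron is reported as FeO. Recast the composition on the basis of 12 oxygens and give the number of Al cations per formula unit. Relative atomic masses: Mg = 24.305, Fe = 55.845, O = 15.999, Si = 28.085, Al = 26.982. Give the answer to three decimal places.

MgO (M=40.304): mol = 0.08113; Mg = 0.08113, O = 0.08113.
FeO (M=71.844): mol = 0.53728; Fe = 0.53728, O = 0.53728.
Al2O3 (M=101.961): mol = 0.20822; Al = 0.41644, O = 0.62466.
SiO2 (M=60.083): mol = 0.61066; Si = 0.61066, O = 1.22132.
ΣO = 2.46439; factor = 12/ΣO = 4.86936.
Al apfu = 0.41644 × 4.86936 = 2.028.

2.028 Al apfu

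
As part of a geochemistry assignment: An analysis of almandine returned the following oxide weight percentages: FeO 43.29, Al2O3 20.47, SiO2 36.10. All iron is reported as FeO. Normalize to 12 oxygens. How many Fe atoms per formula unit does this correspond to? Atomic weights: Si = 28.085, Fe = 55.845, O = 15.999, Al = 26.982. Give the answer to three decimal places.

FeO: 43.29/71.844 = 0.60256 mol → 0.60256 mol Fe, 0.60256 mol O.
Al2O3: 20.47/101.961 = 0.20076 mol → 0.40152 mol Al, 0.60228 mol O.
SiO2: 36.10/60.083 = 0.60084 mol → 0.60084 mol Si, 1.20168 mol O.
Total oxygen = 2.40652 mol. Normalization factor = 12/2.40652 = 4.98645.
Fe per 12 O = 0.60256 × 4.98645 = 3.005.

3.005 Fe apfu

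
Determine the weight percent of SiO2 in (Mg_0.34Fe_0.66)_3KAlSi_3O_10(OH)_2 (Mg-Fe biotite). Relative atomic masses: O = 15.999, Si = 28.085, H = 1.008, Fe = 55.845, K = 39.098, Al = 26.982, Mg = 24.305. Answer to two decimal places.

37.58 wt%

Formula mass = 479.703 g/mol.
3 Si → 3.0000 mol SiO2 per formula unit; M(SiO2) = 60.083, so SiO2 mass = 180.249 g.
180.249/479.703 × 100 = 37.58 wt%.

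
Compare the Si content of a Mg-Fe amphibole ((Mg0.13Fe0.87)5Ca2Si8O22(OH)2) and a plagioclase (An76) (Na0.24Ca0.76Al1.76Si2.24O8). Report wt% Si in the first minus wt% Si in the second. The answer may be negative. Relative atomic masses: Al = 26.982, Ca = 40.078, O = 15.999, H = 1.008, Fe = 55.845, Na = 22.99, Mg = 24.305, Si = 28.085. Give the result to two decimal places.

0.73 percentage points

M((Mg0.13Fe0.87)5Ca2Si8O22(OH)2) = 949.552 g/mol, so wt% Si = 224.680/949.552 × 100 = 23.66%.
M(Na0.24Ca0.76Al1.76Si2.24O8) = 274.368 g/mol, so wt% Si = 62.910/274.368 × 100 = 22.93%.
23.66 − 22.93 = 0.73 pp.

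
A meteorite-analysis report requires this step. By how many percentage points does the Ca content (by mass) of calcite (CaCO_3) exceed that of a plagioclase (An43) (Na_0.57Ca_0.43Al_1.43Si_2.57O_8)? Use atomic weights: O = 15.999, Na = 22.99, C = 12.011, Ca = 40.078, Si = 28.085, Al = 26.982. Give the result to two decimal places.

M(CaCO_3) = 100.086 g/mol, so wt% Ca = 40.078/100.086 × 100 = 40.04%.
M(Na_0.57Ca_0.43Al_1.43Si_2.57O_8) = 269.093 g/mol, so wt% Ca = 17.234/269.093 × 100 = 6.40%.
40.04 − 6.40 = 33.64 pp.

33.64 percentage points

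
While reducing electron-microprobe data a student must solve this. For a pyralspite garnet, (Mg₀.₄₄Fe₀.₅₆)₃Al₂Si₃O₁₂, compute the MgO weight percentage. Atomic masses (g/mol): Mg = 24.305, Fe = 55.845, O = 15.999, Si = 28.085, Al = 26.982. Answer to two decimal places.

Molar mass of (Mg₀.₄₄Fe₀.₅₆)₃Al₂Si₃O₁₂ = 1.32·24.305 + 1.68·55.845 + 2·26.982 + 3·28.085 + 12·15.999 = 456.109 g/mol.
Each formula unit contains 1.32 Mg, equivalent to 1.32/1 = 1.3200 mol MgO.
M(MgO) = 1×24.305 + 1×15.999 = 40.304 g/mol.
Mass of MgO per formula unit = 1.3200 × 40.304 = 53.201 g.
MgO wt% = 53.201 / 456.109 × 100 = 11.66%.

11.66 wt%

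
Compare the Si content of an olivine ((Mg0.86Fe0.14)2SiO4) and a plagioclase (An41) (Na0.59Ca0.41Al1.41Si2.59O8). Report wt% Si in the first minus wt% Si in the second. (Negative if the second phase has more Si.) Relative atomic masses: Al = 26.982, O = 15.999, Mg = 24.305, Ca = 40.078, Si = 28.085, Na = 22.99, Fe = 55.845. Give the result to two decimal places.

First mineral: 28.085 g Si in 149.522 g formula = 18.78 wt% Si.
Second mineral: 72.740 g Si in 268.773 g formula = 27.06 wt% Si.
18.78% − 27.06% gives a difference of -8.28 percentage points.

-8.28 percentage points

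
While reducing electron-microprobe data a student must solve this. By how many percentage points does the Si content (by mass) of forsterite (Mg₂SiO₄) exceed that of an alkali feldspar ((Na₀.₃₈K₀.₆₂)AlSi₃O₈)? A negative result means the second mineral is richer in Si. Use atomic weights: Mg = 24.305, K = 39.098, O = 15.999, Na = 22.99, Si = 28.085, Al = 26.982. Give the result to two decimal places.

Si in Mg₂SiO₄: molar mass 140.691 g/mol; 1×28.085 = 28.085 g → 19.96 wt%.
Si in (Na₀.₃₈K₀.₆₂)AlSi₃O₈: molar mass 272.206 g/mol; 3×28.085 = 84.255 g → 30.95 wt%.
Difference = 19.96 − 30.95 = -10.99 percentage points.

-10.99 percentage points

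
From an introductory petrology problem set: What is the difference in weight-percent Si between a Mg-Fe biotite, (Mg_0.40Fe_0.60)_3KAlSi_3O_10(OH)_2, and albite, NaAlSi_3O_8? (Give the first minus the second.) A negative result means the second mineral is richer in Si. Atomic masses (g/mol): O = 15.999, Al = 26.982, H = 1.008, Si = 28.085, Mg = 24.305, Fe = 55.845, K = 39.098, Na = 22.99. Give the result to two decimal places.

-14.36 percentage points

M((Mg_0.40Fe_0.60)_3KAlSi_3O_10(OH)_2) = 474.026 g/mol, so wt% Si = 84.255/474.026 × 100 = 17.77%.
M(NaAlSi_3O_8) = 262.219 g/mol, so wt% Si = 84.255/262.219 × 100 = 32.13%.
17.77 − 32.13 = -14.36 pp.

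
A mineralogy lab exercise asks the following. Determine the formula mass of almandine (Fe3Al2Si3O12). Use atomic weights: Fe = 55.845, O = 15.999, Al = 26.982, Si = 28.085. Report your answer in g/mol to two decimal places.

M = 3×55.845 + 2×26.982 + 3×28.085 + 12×15.999

497.74 g/mol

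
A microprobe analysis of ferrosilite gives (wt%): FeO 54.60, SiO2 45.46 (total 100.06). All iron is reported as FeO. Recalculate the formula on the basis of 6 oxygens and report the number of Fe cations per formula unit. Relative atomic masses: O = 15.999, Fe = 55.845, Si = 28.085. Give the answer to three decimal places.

54.60 wt% FeO ÷ 71.844 g/mol = 0.75998 mol, giving 0.75998 Fe and 0.75998 O.
45.46 wt% SiO2 ÷ 60.083 g/mol = 0.75662 mol, giving 0.75662 Si and 1.51324 O.
Oxygen sums to 2.27322; scaling by 6/2.27322 = 2.63943 puts the formula on 6 O.
Fe: 0.75998 × 2.63943 = 2.006 atoms per formula unit.

2.006 Fe apfu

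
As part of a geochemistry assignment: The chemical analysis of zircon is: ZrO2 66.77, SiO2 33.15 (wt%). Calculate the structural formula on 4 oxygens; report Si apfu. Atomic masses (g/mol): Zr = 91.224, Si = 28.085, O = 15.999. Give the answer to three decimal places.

1.009 Si apfu

ZrO2: 66.77/123.222 = 0.54187 mol → 0.54187 mol Zr, 1.08374 mol O.
SiO2: 33.15/60.083 = 0.55174 mol → 0.55174 mol Si, 1.10348 mol O.
Total oxygen = 2.18722 mol. Normalization factor = 4/2.18722 = 1.82881.
Si per 4 O = 0.55174 × 1.82881 = 1.009.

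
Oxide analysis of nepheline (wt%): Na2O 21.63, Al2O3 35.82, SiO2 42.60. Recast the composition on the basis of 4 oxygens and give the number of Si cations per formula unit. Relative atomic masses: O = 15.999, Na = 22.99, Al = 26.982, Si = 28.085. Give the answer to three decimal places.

Na2O (M=61.979): mol = 0.34899; Na = 0.69798, O = 0.34899.
Al2O3 (M=101.961): mol = 0.35131; Al = 0.70262, O = 1.05393.
SiO2 (M=60.083): mol = 0.70902; Si = 0.70902, O = 1.41804.
ΣO = 2.82096; factor = 4/ΣO = 1.41796.
Si apfu = 0.70902 × 1.41796 = 1.005.

1.005 Si apfu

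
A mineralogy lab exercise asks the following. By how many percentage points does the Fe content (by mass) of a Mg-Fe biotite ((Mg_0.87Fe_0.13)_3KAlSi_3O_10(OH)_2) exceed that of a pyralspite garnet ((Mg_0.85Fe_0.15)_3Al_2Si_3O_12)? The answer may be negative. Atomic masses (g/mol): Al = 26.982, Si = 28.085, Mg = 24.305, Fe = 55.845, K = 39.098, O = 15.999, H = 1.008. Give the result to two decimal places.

First mineral: 21.780 g Fe in 429.555 g formula = 5.07 wt% Fe.
Second mineral: 25.130 g Fe in 417.315 g formula = 6.02 wt% Fe.
5.07% − 6.02% gives a difference of -0.95 percentage points.

-0.95 percentage points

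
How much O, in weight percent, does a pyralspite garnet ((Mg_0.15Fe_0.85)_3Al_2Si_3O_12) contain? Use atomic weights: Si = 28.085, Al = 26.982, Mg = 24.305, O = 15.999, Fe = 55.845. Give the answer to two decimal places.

39.70 weight percent

Formula mass = 0.45*24.305 + 2.55*55.845 + 2*26.982 + 3*28.085 + 12*15.999 = 483.549 g/mol, of which 191.988 g is O.
So O makes up 191.988/483.549 = 0.3970 of the mass, i.e. 39.70%.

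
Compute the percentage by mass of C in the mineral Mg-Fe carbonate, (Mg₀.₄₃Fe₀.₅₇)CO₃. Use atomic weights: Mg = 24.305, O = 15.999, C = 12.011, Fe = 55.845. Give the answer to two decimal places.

Formula mass = 0.43·24.305 + 0.57·55.845 + 1·12.011 + 3·15.999 = 102.291 g/mol, of which 12.011 g is C.
So C makes up 12.011/102.291 = 0.1174 of the mass, i.e. 11.74%.

11.74 wt%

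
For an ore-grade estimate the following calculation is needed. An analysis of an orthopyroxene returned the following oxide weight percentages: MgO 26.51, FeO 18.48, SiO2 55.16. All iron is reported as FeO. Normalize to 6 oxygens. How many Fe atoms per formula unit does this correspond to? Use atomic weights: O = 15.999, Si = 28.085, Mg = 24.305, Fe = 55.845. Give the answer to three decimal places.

0.561 Fe apfu

MgO: 26.51/40.304 = 0.65775 mol → 0.65775 mol Mg, 0.65775 mol O.
FeO: 18.48/71.844 = 0.25722 mol → 0.25722 mol Fe, 0.25722 mol O.
SiO2: 55.16/60.083 = 0.91806 mol → 0.91806 mol Si, 1.83612 mol O.
Total oxygen = 2.75109 mol. Normalization factor = 6/2.75109 = 2.18095.
Fe per 6 O = 0.25722 × 2.18095 = 0.561.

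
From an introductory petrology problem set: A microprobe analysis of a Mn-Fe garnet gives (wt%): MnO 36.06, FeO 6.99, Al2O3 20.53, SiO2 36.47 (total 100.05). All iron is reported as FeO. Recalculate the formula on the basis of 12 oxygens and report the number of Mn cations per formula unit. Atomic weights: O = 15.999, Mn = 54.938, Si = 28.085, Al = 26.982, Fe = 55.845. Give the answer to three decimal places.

MnO (M=70.937): mol = 0.50834; Mn = 0.50834, O = 0.50834.
FeO (M=71.844): mol = 0.09729; Fe = 0.09729, O = 0.09729.
Al2O3 (M=101.961): mol = 0.20135; Al = 0.40270, O = 0.60405.
SiO2 (M=60.083): mol = 0.60699; Si = 0.60699, O = 1.21398.
ΣO = 2.42366; factor = 12/ΣO = 4.95119.
Mn apfu = 0.50834 × 4.95119 = 2.517.

2.517 Mn apfu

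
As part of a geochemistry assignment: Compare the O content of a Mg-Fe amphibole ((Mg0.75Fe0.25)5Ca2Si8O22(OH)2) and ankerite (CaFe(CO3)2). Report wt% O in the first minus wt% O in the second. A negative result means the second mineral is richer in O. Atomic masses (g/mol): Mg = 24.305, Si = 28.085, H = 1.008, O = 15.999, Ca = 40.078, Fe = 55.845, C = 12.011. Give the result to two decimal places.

0.63 percentage points

First mineral: 383.976 g O in 851.778 g formula = 45.08 wt% O.
Second mineral: 95.994 g O in 215.939 g formula = 44.45 wt% O.
45.08% − 44.45% gives a difference of 0.63 percentage points.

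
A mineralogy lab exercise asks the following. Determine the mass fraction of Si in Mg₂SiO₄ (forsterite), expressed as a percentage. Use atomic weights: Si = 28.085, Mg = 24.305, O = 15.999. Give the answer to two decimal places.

Molar mass of Mg₂SiO₄: 2×24.305 + 1×28.085 + 4×15.999 = 140.691 g/mol.
Mass of Si per formula unit: 1 × 28.085 = 28.085 g.
Weight fraction Si = 28.085 / 140.691 = 0.1996.

19.96 wt%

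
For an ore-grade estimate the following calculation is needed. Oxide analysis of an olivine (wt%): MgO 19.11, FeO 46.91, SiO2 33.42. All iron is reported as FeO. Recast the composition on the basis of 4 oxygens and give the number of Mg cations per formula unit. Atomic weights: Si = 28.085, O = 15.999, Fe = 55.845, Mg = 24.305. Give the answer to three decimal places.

0.847 Mg apfu

MgO (M=40.304): mol = 0.47415; Mg = 0.47415, O = 0.47415.
FeO (M=71.844): mol = 0.65294; Fe = 0.65294, O = 0.65294.
SiO2 (M=60.083): mol = 0.55623; Si = 0.55623, O = 1.11246.
ΣO = 2.23955; factor = 4/ΣO = 1.78607.
Mg apfu = 0.47415 × 1.78607 = 0.847.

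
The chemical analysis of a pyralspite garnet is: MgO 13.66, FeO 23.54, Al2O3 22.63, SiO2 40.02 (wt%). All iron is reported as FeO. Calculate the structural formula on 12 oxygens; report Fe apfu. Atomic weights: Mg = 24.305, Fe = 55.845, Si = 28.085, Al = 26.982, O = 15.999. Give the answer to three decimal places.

MgO (M=40.304): mol = 0.33892; Mg = 0.33892, O = 0.33892.
FeO (M=71.844): mol = 0.32765; Fe = 0.32765, O = 0.32765.
Al2O3 (M=101.961): mol = 0.22195; Al = 0.44390, O = 0.66585.
SiO2 (M=60.083): mol = 0.66608; Si = 0.66608, O = 1.33216.
ΣO = 2.66458; factor = 12/ΣO = 4.50352.
Fe apfu = 0.32765 × 4.50352 = 1.476.

1.476 Fe apfu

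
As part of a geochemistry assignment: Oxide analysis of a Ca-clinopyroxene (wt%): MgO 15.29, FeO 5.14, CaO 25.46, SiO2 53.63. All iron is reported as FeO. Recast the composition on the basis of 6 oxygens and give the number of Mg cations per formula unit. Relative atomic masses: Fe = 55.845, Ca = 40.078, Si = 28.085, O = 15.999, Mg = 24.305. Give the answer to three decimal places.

0.846 Mg apfu

15.29 wt% MgO ÷ 40.304 g/mol = 0.37937 mol, giving 0.37937 Mg and 0.37937 O.
5.14 wt% FeO ÷ 71.844 g/mol = 0.07154 mol, giving 0.07154 Fe and 0.07154 O.
25.46 wt% CaO ÷ 56.077 g/mol = 0.45402 mol, giving 0.45402 Ca and 0.45402 O.
53.63 wt% SiO2 ÷ 60.083 g/mol = 0.89260 mol, giving 0.89260 Si and 1.78520 O.
Oxygen sums to 2.69013; scaling by 6/2.69013 = 2.23038 puts the formula on 6 O.
Mg: 0.37937 × 2.23038 = 0.846 atoms per formula unit.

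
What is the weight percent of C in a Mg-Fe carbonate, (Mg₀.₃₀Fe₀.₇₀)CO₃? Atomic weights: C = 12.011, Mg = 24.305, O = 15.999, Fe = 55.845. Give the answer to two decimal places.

Formula mass = 0.30*24.305 + 0.70*55.845 + 1*12.011 + 3*15.999 = 106.391 g/mol, of which 12.011 g is C.
So C makes up 12.011/106.391 = 0.1129 of the mass, i.e. 11.29%.

11.29 weight percent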